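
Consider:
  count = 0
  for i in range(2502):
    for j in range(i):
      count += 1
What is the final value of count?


For each i, the inner loop runs i times:
  i=0: inner runs 0 times
  i=1: inner runs 1 time
  i=2: inner runs 2 times
  i=3: inner runs 3 times
  i=4: inner runs 4 times
  i=5: inner runs 5 times
  i=6: inner runs 6 times
  i=7: inner runs 7 times
  ...
Total = 0 + 1 + 2 + ... + 2501 = 2502*(2502-1)/2 = 3128751


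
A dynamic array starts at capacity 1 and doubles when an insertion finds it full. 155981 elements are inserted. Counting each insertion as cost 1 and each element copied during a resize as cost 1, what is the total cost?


n = 155981
Insertion costs: 155981
Resizes copy 1, 2, 4, ... up to the largest power of 2 that is <= n-1 = 155980, i.e. 131072.
Copy costs = 1 + 2 + 4 + 8 + 16 + 32 + 64 + 128 + 256 + 512 + 1024 + 2048 + 4096 + 8192 + 16384 + 32768 + 65536 + 131072 = 262143
Total = 155981 + 262143 = 418124


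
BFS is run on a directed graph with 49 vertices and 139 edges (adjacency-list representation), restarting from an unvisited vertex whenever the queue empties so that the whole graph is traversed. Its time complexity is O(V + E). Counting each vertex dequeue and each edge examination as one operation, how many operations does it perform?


A full BFS traversal dequeues each vertex exactly once and examines each directed edge exactly once.
V = 49 (vertex processing cost)
E = 139 (edge examination cost)
Total operations proportional to V + E = 49 + 139 = 188


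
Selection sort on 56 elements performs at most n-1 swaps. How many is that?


Each of the 55 passes places one element in its final position.
Pass 1: swap minimum into position 0
Pass 2: swap minimum of remaining into position 1
...
Pass 55: last two elements, one swap
Maximum swaps = 56 - 1 = 55


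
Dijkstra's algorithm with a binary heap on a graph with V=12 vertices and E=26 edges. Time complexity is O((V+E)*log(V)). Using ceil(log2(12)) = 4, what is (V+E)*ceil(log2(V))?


Dijkstra with a binary heap: each vertex is extracted once, each edge may relax once.
Each heap operation costs O(log V).
V + E = 12 + 26 = 38
ceil(log2(12)) = 4 (since 2^3 = 8 < 12 <= 16 = 2^4)
Total heap work = (V+E) * ceil(log2(V)) = 38 * 4 = 152


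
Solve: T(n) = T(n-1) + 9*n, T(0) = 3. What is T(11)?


Expanding the recurrence:
T(11) = T(10) + 9*11
       = T(9) + 9*10 + 9*11
       ...
       = T(0) + 9*(1 + 2 + ... + 11)
       = 3 + 9 * 11*12/2
       = 3 + 9 * 66
       = 3 + 594 = 597


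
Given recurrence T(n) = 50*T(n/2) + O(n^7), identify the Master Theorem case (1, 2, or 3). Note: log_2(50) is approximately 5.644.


Master Theorem parameters: a=50, b=2, c=7
log_b(a) = 5.644
Compare b^c with a: 2^7 = 128 > 50, so c > log_b(a).
Comparing c=7 vs log_b(a)=5.644:
7 > 5.644 => Case 3
Result: T(n) = O(n^7)
Master Theorem case = 3


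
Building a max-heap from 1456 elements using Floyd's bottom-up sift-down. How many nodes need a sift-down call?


In a heap of 1456 elements (0-indexed array):
  Last element index: 1455
  Parent of last element: floor((1455 - 1) / 2) = 727
  Internal nodes: indices 0 to 727
  Count = floor(1456/2) = 728


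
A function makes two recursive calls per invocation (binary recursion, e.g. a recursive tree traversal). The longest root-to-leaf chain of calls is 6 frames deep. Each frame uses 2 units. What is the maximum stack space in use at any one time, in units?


Binary recursion: the two calls run one after the other, so only one root-to-leaf chain of frames is on the stack at a time.
Maximum depth (longest chain) = 6 frames
Each frame = 2 units
Max stack space = 6 * 2 = 12


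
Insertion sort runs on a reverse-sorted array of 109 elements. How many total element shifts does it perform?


Sum of shifts = 1 + 2 + 3 + ... + 108
= 109 * 108 / 2
= 11772 / 2
= 5886


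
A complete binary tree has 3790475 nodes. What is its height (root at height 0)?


In a complete binary tree, level k holds nodes 2^k .. 2^(k+1)-1 (1-indexed).
Height = floor(log2(n)) = floor(log2(3790475)) = 21
Check: 2^21 = 2097152 <= 3790475 < 4194304 = 2^22


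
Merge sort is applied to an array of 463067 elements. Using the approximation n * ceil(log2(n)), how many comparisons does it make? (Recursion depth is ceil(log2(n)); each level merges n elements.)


Merge sort divides the array into halves recursively.
Number of levels = ceil(log2(463067)) = 19
At each level, approximately n = 463067 comparisons are needed for merging.
Total comparisons ~ n * ceil(log2(n)) = 463067 * 19 = 8798273


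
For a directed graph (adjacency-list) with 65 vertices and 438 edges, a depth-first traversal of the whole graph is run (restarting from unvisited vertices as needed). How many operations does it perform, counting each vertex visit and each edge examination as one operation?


A full DFS traversal visits each vertex once and examines each edge once.
V = 65
E = 438
Sum = 65 + 438 = 503


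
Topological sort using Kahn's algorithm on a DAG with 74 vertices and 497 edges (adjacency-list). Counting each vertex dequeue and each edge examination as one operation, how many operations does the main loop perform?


Kahn's algorithm:
  1. Compute in-degrees: O(V + E)
  2. Process queue: each vertex dequeued once (O(V))
     each edge examined once (O(E))
Total = V + E = 74 + 497 = 571


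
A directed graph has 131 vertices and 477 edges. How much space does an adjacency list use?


Adjacency list: one list head per vertex + one entry per edge
Vertex heads: 131
Edge entries: 477
Total = 131 + 477 = 608


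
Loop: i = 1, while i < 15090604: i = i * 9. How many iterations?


i multiplies by 9 each step:
i = 1 -> 9 -> 81 -> 729 -> 6561 -> 59049 -> 531441 -> 4782969 -> 43046721 (stop)
Iterations = ceil(log_9(15090604)) = 8


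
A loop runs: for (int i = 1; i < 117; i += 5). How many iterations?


Loop starts at i = 1, increments by 5, stops when i >= 117.
Number of iterations = ceil((117 - 1) / 5)
= ceil(116 / 5)
= 24


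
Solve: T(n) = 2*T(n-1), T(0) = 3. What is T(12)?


Unrolling:
T(12) = 2*T(11) = 2^2*T(10) = ... = 2^12*T(0)
= 2^12 * 3
= 4096 * 3 = 12288


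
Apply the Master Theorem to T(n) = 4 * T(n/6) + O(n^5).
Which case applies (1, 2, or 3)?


The Master Theorem: T(n) = a*T(n/b) + O(n^c)
  a = 4, b = 6, c = 5
log_b(a) = log_6(4) ~ 0.774
Compare b^c with a: 6^5 = 7776 > 4, so c > log_b(a).
Since c > log_b(a), Case 3 applies.
T(n) = O(n^5)
Master Theorem case = 3


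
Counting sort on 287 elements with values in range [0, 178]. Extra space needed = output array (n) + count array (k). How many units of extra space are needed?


Output array size: 287 (to store sorted result)
Count array size: 179 (one slot per possible value, range 0 to 178)
Total extra space = 287 + 179 = 466


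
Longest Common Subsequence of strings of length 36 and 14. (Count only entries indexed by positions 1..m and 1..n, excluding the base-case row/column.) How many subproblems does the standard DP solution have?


DP table indexed by positions in both strings.
First string: 36 positions
Second string: 14 positions
Total = 36 * 14 = 504


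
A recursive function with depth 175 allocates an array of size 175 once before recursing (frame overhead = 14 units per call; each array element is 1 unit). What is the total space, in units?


Array allocation: 175 units (allocated once)
Stack frames: 175 deep * 14 per frame = 2450 units
Total = 175 + 2450 = 2625


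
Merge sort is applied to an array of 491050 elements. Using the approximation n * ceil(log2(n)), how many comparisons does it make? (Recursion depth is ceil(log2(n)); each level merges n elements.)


Merge sort divides the array into halves recursively.
Number of levels = ceil(log2(491050)) = 19
At each level, approximately n = 491050 comparisons are needed for merging.
Total comparisons ~ n * ceil(log2(n)) = 491050 * 19 = 9329950


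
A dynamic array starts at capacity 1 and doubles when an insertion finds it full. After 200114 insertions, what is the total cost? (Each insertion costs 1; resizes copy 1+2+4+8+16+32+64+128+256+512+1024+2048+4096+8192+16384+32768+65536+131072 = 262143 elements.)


Insertion cost: 200114 (one per element)
Resizes occur just before inserting elements 2, 3, 5, 9, ...
Elements copied at each resize: 1 + 2 + 4 + 8 + 16 + 32 + 64 + 128 + 256 + 512 + 1024 + 2048 + 4096 + 8192 + 16384 + 32768 + 65536 + 131072
Sum of copies = 262143 (geometric series: 2^k - 1)
Total = 200114 + 262143 = 462257


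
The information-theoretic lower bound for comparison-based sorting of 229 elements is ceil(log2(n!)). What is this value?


A binary decision tree of height h has at most 2^h leaves and needs at least n! of them, so h >= ceil(log2(n!)).
229! is far too large to multiply out, so use Stirling's series:
  ln(n!) ~ n ln n - n + (1/2) ln(2 pi n) + 1/(12n)  (error below 1/(360 n^3), negligible here)
  ln(229) = 5.4337220
  n ln n = 229 * 5.4337220 = 1244.3223
  (1/2) ln(2 pi * 229) = (1/2) ln(1438.8494) = 3.6358
  1/(12*229) = 0.0004
  ln(229!) ~ 1244.3223 - 229 + 3.6358 + 0.0004 = 1018.9585
Convert to base 2: log2(229!) = 1018.9585 / ln 2 = 1018.9585 / 0.69314718 = 1470.0464
ceil(1470.0464) = 1471


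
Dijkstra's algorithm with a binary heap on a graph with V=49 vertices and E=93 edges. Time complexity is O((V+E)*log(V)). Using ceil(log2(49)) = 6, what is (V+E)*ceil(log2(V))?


Dijkstra with a binary heap: each vertex is extracted once, each edge may relax once.
Each heap operation costs O(log V).
V + E = 49 + 93 = 142
ceil(log2(49)) = 6 (since 2^5 = 32 < 49 <= 64 = 2^6)
Total heap work = (V+E) * ceil(log2(V)) = 142 * 6 = 852


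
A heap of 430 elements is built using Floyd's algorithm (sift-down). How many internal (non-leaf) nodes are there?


Leaf nodes occupy roughly half the array.
Sift-down is called for each internal node, starting from the last one.
Internal nodes = floor(n/2) = floor(430/2) = 215


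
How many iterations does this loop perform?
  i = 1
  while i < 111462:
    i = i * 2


The loop variable doubles each iteration:
i = 1 -> 2 -> 4 -> 8 -> 16 -> 32 -> 64 -> 128 -> 256 -> 512 -> 1024 -> 2048 -> 4096 -> 8192 -> 16384 -> 32768 -> 65536 -> 131072 (stop, 131072 >= 111462)
Number of doublings = ceil(log2(111462)) = 17


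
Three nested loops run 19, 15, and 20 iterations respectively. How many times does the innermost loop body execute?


Loop 1 (outermost): 19 iterations
Loop 2 (middle): 15 iterations per outer
Loop 3 (innermost): 20 iterations per middle
Total = 19 * 15 * 20 = 5700


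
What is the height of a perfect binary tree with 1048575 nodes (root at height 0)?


A perfect binary tree with 1048575 nodes:
  1048575 = 2^20 - 1
  Levels: 0, 1, ..., 19
  Height = 19


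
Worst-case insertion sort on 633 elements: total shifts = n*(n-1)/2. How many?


Sum of shifts = 1 + 2 + 3 + ... + 632
= 633 * 632 / 2
= 400056 / 2
= 200028


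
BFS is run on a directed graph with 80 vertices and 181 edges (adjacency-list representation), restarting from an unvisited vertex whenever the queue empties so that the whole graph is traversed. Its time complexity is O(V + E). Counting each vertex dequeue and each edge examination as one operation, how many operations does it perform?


A full BFS traversal dequeues each vertex exactly once and examines each directed edge exactly once.
V = 80 (vertex processing cost)
E = 181 (edge examination cost)
Total operations proportional to V + E = 80 + 181 = 261


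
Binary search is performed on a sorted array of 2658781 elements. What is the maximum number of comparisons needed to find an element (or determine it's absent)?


Binary search halves the search space each comparison:
  Step 1: search space = 2658781 -> 1329390
  Step 2: search space = 1329390 -> 664695
  Step 3: search space = 664695 -> 332347
  Step 4: search space = 332347 -> 166173
  Step 5: search space = 166173 -> 83086
  Step 6: search space = 83086 -> 41543
  Step 7: search space = 41543 -> 20771
  Step 8: search space = 20771 -> 10385
  Step 9: search space = 10385 -> 5192
  Step 10: search space = 5192 -> 2596
  Step 11: search space = 2596 -> 1298
  Step 12: search space = 1298 -> 649
  Step 13: search space = 649 -> 324
  Step 14: search space = 324 -> 162
  Step 15: search space = 162 -> 81
  Step 16: search space = 81 -> 40
  Step 17: search space = 40 -> 20
  Step 18: search space = 20 -> 10
  Step 19: search space = 10 -> 5
  Step 20: search space = 5 -> 2
  Step 21: search space = 2 -> 1
  Step 22: search space = 1 (final check)
Maximum comparisons = floor(log2(2658781)) + 1 = 21 + 1 = 22


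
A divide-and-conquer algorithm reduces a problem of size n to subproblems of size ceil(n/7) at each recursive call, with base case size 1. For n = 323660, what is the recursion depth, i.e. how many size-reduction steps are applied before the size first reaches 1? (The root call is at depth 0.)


Each step divides the size by 7 (rounding up); after k steps the size is ceil(n/7^k), which equals 1 exactly when 7^k >= n.
So the depth is the smallest k with 7^k >= 323660, i.e. ceil(log_7(323660)).
7^6 = 117649 < 323660 <= 823543 = 7^7
Recursion depth = 7


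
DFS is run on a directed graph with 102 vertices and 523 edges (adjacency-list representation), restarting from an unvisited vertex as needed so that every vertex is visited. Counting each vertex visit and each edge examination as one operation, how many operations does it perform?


A full DFS traversal processes each vertex exactly once (push/pop on stack).
Each directed edge is examined once.
V = 102, E = 523
V + E = 625


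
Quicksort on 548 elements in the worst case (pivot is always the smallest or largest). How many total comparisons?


In the worst case, each partition step picks the worst pivot:
  Partition 1: 547 comparisons (n-1 elements to compare)
  Partition 2: 546 comparisons
  Partition 3: 545 comparisons
  Partition 4: 544 comparisons
  Partition 5: 543 comparisons
  ...
  Last partition: 0 comparisons
Total = (n-1) + (n-2) + ... + 1 + 0 = n*(n-1)/2
= 548*547/2 = 149878


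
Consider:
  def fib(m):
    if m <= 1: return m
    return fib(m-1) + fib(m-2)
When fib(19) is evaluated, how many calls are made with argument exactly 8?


Let N(m) = number of times fib(m) is called while evaluating fib(19).
N(19) = 1 (the initial call).
N(18) = 1 (only fib(19) calls it).
For 1 <= m <= 17: fib(m) is called by fib(m+1) and fib(m+2), so
  N(m) = N(m+1) + N(m+2).
fib(0) is called only by fib(2), so N(0) = N(2).
Walk down from m=19:
  N(19)=1, N(18)=1, N(17)=2, N(16)=3, N(15)=5, N(14)=8, N(13)=13, N(12)=21, N(11)=34, N(10)=55, N(9)=89, N(8)=144
N(8) = 144


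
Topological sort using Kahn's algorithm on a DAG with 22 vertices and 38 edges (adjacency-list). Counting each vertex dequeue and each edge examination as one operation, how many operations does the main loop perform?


Kahn's algorithm:
  1. Compute in-degrees: O(V + E)
  2. Process queue: each vertex dequeued once (O(V))
     each edge examined once (O(E))
Total = V + E = 22 + 38 = 60


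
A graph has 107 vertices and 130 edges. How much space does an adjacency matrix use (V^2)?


Adjacency matrix: V x V grid of entries
Space = V^2 = 107^2 = 107 * 107 = 11449


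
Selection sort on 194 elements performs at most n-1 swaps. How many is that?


Each of the 193 passes places one element in its final position.
Pass 1: swap minimum into position 0
Pass 2: swap minimum of remaining into position 1
...
Pass 193: last two elements, one swap
Maximum swaps = 194 - 1 = 193


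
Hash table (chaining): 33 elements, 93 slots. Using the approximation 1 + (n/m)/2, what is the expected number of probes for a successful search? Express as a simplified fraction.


Computing expected probes:
alpha = 33/93
= 1 + alpha/2
= 1 + 33/(2*93)
= (2*93 + 33) / (2*93)
= 219/186 = 73/62


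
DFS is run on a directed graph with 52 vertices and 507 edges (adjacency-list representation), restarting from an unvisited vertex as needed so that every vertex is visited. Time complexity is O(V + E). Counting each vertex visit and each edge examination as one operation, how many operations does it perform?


A full DFS traversal processes each vertex exactly once (push/pop on stack).
Each directed edge is examined once.
V = 52, E = 507
V + E = 559


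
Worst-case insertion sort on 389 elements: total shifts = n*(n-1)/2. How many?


Sum of shifts = 1 + 2 + 3 + ... + 388
= 389 * 388 / 2
= 150932 / 2
= 75466


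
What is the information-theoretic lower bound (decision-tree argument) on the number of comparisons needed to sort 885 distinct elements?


A binary decision tree of height h has at most 2^h leaves and needs at least n! of them, so h >= ceil(log2(n!)).
885! is far too large to multiply out, so use Stirling's series:
  ln(n!) ~ n ln n - n + (1/2) ln(2 pi n) + 1/(12n)  (error below 1/(360 n^3), negligible here)
  ln(885) = 6.7855876
  n ln n = 885 * 6.7855876 = 6005.2450
  (1/2) ln(2 pi * 885) = (1/2) ln(5560.6190) = 4.3117
  1/(12*885) = 0.0001
  ln(885!) ~ 6005.2450 - 885 + 4.3117 + 0.0001 = 5124.5568
Convert to base 2: log2(885!) = 5124.5568 / ln 2 = 5124.5568 / 0.69314718 = 7393.1727
ceil(7393.1727) = 7394


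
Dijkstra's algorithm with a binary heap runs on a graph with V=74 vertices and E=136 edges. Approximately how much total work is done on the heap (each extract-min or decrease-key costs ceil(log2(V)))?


Dijkstra with a binary heap: each vertex is extracted once, each edge may relax once.
Each heap operation costs O(log V).
V + E = 74 + 136 = 210
ceil(log2(74)) = 7 (since 2^6 = 64 < 74 <= 128 = 2^7)
Total heap work = (V+E) * ceil(log2(V)) = 210 * 7 = 1470


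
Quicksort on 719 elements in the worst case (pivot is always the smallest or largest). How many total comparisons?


In the worst case, each partition step picks the worst pivot:
  Partition 1: 718 comparisons (n-1 elements to compare)
  Partition 2: 717 comparisons
  Partition 3: 716 comparisons
  Partition 4: 715 comparisons
  Partition 5: 714 comparisons
  ...
  Last partition: 0 comparisons
Total = (n-1) + (n-2) + ... + 1 + 0 = n*(n-1)/2
= 719*718/2 = 258121


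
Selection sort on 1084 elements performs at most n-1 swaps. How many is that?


Each of the 1083 passes places one element in its final position.
Pass 1: swap minimum into position 0
Pass 2: swap minimum of remaining into position 1
...
Pass 1083: last two elements, one swap
Maximum swaps = 1084 - 1 = 1083


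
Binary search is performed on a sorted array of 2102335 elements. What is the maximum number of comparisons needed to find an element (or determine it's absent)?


Binary search halves the search space each comparison:
  Step 1: search space = 2102335 -> 1051167
  Step 2: search space = 1051167 -> 525583
  Step 3: search space = 525583 -> 262791
  Step 4: search space = 262791 -> 131395
  Step 5: search space = 131395 -> 65697
  Step 6: search space = 65697 -> 32848
  Step 7: search space = 32848 -> 16424
  Step 8: search space = 16424 -> 8212
  Step 9: search space = 8212 -> 4106
  Step 10: search space = 4106 -> 2053
  Step 11: search space = 2053 -> 1026
  Step 12: search space = 1026 -> 513
  Step 13: search space = 513 -> 256
  Step 14: search space = 256 -> 128
  Step 15: search space = 128 -> 64
  Step 16: search space = 64 -> 32
  Step 17: search space = 32 -> 16
  Step 18: search space = 16 -> 8
  Step 19: search space = 8 -> 4
  Step 20: search space = 4 -> 2
  Step 21: search space = 2 -> 1
  Step 22: search space = 1 (final check)
Maximum comparisons = floor(log2(2102335)) + 1 = 21 + 1 = 22


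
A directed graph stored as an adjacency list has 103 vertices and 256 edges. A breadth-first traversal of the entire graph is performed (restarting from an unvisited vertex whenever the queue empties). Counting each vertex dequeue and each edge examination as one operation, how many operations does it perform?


A full BFS traversal dequeues each vertex once and examines each edge once.
Vertex visits: 103
Edge visits: 256
V + E = 103 + 256 = 359


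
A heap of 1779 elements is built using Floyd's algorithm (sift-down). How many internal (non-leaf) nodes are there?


Leaf nodes occupy roughly half the array.
Sift-down is called for each internal node, starting from the last one.
Internal nodes = floor(n/2) = floor(1779/2) = 889


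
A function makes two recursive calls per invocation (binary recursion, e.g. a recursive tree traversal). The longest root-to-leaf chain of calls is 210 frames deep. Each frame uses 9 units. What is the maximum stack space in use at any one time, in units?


Binary recursion: the two calls run one after the other, so only one root-to-leaf chain of frames is on the stack at a time.
Maximum depth (longest chain) = 210 frames
Each frame = 9 units
Max stack space = 210 * 9 = 1890


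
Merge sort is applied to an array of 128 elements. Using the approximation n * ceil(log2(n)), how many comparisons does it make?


Merge sort divides the array into halves recursively.
Number of levels = ceil(log2(128)) = 7
At each level, approximately n = 128 comparisons are needed for merging.
Total comparisons ~ n * ceil(log2(n)) = 128 * 7 = 896


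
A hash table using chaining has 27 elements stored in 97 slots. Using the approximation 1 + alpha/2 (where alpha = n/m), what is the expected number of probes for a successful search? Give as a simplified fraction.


Load factor alpha = n/m = 27/97
Expected probes = 1 + alpha/2 = 1 + 27/(2*97)
= 1 + 27/194
= 194/194 + 27/194
= 221/194


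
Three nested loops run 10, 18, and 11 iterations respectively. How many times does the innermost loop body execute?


Loop 1 (outermost): 10 iterations
Loop 2 (middle): 18 iterations per outer
Loop 3 (innermost): 11 iterations per middle
Total = 10 * 18 * 11 = 1980


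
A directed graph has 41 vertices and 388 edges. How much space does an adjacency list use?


Adjacency list: one list head per vertex + one entry per edge
Vertex heads: 41
Edge entries: 388
Total = 41 + 388 = 429


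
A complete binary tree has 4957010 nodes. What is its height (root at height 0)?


In a complete binary tree, level k holds nodes 2^k .. 2^(k+1)-1 (1-indexed).
Height = floor(log2(n)) = floor(log2(4957010)) = 22
Check: 2^22 = 4194304 <= 4957010 < 8388608 = 2^23


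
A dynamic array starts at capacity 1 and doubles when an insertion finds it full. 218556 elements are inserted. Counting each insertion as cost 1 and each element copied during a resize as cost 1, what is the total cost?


n = 218556
Insertion costs: 218556
Resizes copy 1, 2, 4, ... up to the largest power of 2 that is <= n-1 = 218555, i.e. 131072.
Copy costs = 1 + 2 + 4 + 8 + 16 + 32 + 64 + 128 + 256 + 512 + 1024 + 2048 + 4096 + 8192 + 16384 + 32768 + 65536 + 131072 = 262143
Total = 218556 + 262143 = 480699


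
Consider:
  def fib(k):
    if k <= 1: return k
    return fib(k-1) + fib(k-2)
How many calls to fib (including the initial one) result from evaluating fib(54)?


Let C(m) = total calls to evaluate fib(m). Then C(0)=C(1)=1, and
C(m) = 1 + C(m-1) + C(m-2) for m >= 2.
Build the table (each entry = 1 + previous two):
  C(0) = 1
  C(1) = 1
  C(2) = 1 + 1 + 1 = 3
  C(3) = 1 + 3 + 1 = 5
  C(4) = 1 + 5 + 3 = 9
  C(5) = 1 + 9 + 5 = 15
  C(6) = 1 + 15 + 9 = 25
  C(7) = 1 + 25 + 15 = 41
  C(8) = 1 + 41 + 25 = 67
  C(9) = 1 + 67 + 41 = 109
  C(10) = 1 + 109 + 67 = 177
  C(11) = 1 + 177 + 109 = 287
  C(12) = 1 + 287 + 177 = 465
  C(13) = 1 + 465 + 287 = 753
  C(14) = 1 + 753 + 465 = 1219
  C(15) = 1 + 1219 + 753 = 1973
  C(16) = 1 + 1973 + 1219 = 3193
  C(17) = 1 + 3193 + 1973 = 5167
  C(18) = 1 + 5167 + 3193 = 8361
  C(19) = 1 + 8361 + 5167 = 13529
  C(20) = 1 + 13529 + 8361 = 21891
  C(21) = 1 + 21891 + 13529 = 35421
  C(22) = 1 + 35421 + 21891 = 57313
  C(23) = 1 + 57313 + 35421 = 92735
  C(24) = 1 + 92735 + 57313 = 150049
  C(25) = 1 + 150049 + 92735 = 242785
  C(26) = 1 + 242785 + 150049 = 392835
  C(27) = 1 + 392835 + 242785 = 635621
  C(28) = 1 + 635621 + 392835 = 1028457
  C(29) = 1 + 1028457 + 635621 = 1664079
  C(30) = 1 + 1664079 + 1028457 = 2692537
  C(31) = 1 + 2692537 + 1664079 = 4356617
  C(32) = 1 + 4356617 + 2692537 = 7049155
  C(33) = 1 + 7049155 + 4356617 = 11405773
  C(34) = 1 + 11405773 + 7049155 = 18454929
  C(35) = 1 + 18454929 + 11405773 = 29860703
  C(36) = 1 + 29860703 + 18454929 = 48315633
  C(37) = 1 + 48315633 + 29860703 = 78176337
  C(38) = 1 + 78176337 + 48315633 = 126491971
  C(39) = 1 + 126491971 + 78176337 = 204668309
  C(40) = 1 + 204668309 + 126491971 = 331160281
  C(41) = 1 + 331160281 + 204668309 = 535828591
  C(42) = 1 + 535828591 + 331160281 = 866988873
  C(43) = 1 + 866988873 + 535828591 = 1402817465
  C(44) = 1 + 1402817465 + 866988873 = 2269806339
  C(45) = 1 + 2269806339 + 1402817465 = 3672623805
  C(46) = 1 + 3672623805 + 2269806339 = 5942430145
  C(47) = 1 + 5942430145 + 3672623805 = 9615053951
  C(48) = 1 + 9615053951 + 5942430145 = 15557484097
  C(49) = 1 + 15557484097 + 9615053951 = 25172538049
  C(50) = 1 + 25172538049 + 15557484097 = 40730022147
  C(51) = 1 + 40730022147 + 25172538049 = 65902560197
  C(52) = 1 + 65902560197 + 40730022147 = 106632582345
  C(53) = 1 + 106632582345 + 65902560197 = 172535142543
  C(54) = 1 + 172535142543 + 106632582345 = 279167724889
Total calls for fib(54) = 279167724889


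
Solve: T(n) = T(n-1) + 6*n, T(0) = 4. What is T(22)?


Expanding the recurrence:
T(22) = T(21) + 6*22
       = T(20) + 6*21 + 6*22
       ...
       = T(0) + 6*(1 + 2 + ... + 22)
       = 4 + 6 * 22*23/2
       = 4 + 6 * 253
       = 4 + 1518 = 1522


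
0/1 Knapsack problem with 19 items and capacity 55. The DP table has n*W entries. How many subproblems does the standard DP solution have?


The DP table is indexed by (item, capacity).
Rows: 19 items
Columns: 55 capacity values (1 to W)
Total subproblems = 19 * 55 = 1045


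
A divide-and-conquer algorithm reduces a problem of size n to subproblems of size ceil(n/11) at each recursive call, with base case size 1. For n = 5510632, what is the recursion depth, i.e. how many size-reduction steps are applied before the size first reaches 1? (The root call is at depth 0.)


Each step divides the size by 11 (rounding up); after k steps the size is ceil(n/11^k), which equals 1 exactly when 11^k >= n.
So the depth is the smallest k with 11^k >= 5510632, i.e. ceil(log_11(5510632)).
11^6 = 1771561 < 5510632 <= 19487171 = 11^7
Recursion depth = 7


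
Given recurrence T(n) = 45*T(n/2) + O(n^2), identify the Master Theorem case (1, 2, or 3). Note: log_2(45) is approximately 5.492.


Master Theorem parameters: a=45, b=2, c=2
log_b(a) = 5.492
Compare b^c with a: 2^2 = 4 < 45, so c < log_b(a).
Comparing c=2 vs log_b(a)=5.492:
2 < 5.492 => Case 1
Result: T(n) = O(n^(log_2 45)) ~ O(n^5.492)
Master Theorem case = 1


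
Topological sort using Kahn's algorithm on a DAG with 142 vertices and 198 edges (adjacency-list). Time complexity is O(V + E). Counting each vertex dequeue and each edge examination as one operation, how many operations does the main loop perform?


Kahn's algorithm:
  1. Compute in-degrees: O(V + E)
  2. Process queue: each vertex dequeued once (O(V))
     each edge examined once (O(E))
Total = V + E = 142 + 198 = 340


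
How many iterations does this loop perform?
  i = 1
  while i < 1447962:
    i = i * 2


The loop variable doubles each iteration:
i = 1 -> 2 -> 4 -> 8 -> 16 -> 32 -> 64 -> 128 -> 256 -> 512 -> 1024 -> 2048 -> 4096 -> 8192 -> 16384 -> 32768 -> 65536 -> 131072 -> 262144 -> 524288 -> 1048576 -> 2097152 (stop, 2097152 >= 1447962)
Number of doublings = ceil(log2(1447962)) = 21


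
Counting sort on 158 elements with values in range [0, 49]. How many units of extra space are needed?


Output array size: 158 (to store sorted result)
Count array size: 50 (one slot per possible value, range 0 to 49)
Total extra space = 158 + 50 = 208


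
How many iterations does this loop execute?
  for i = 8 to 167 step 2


The loop variable i takes values starting at 8 and increments by 2 each iteration.
Sequence: i = 8, 10, 12, 14, 16, 18, 20, 22, 24, ...
The upper bound 167 is inclusive, so the count is floor((last - first) / step) + 1:
floor((167 - 8) / 2) + 1 = floor(159/2) + 1 = 79 + 1 = 80


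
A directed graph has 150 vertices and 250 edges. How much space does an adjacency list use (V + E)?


Adjacency list: one list head per vertex + one entry per edge
Vertex heads: 150
Edge entries: 250
Total = 150 + 250 = 400


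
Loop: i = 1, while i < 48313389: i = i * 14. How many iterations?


i multiplies by 14 each step:
i = 1 -> 14 -> 196 -> 2744 -> 38416 -> 537824 -> 7529536 -> 105413504 (stop)
Iterations = ceil(log_14(48313389)) = 7


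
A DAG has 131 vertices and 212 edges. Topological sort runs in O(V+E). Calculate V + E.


V = 131 (vertex processing)
E = 212 (edge processing)
V + E = 131 + 212 = 343


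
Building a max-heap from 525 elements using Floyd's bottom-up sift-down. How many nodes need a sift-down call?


In a heap of 525 elements (0-indexed array):
  Last element index: 524
  Parent of last element: floor((524 - 1) / 2) = 261
  Internal nodes: indices 0 to 261
  Count = floor(525/2) = 262


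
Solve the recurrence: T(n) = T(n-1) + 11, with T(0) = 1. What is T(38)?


Unrolling the recurrence:
T(38) = T(37) + 11
       = T(36) + 11 + 11
       = T(35) + 11*3
       ...
       = T(0) + 11*38
       = 1 + 418 = 419


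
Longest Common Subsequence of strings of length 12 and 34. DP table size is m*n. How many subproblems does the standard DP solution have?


DP table indexed by positions in both strings.
First string: 12 positions
Second string: 34 positions
Total = 12 * 34 = 408


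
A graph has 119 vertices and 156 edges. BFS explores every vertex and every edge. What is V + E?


A full BFS traversal dequeues each vertex once and examines each edge once.
Vertex visits: 119
Edge visits: 156
V + E = 119 + 156 = 275


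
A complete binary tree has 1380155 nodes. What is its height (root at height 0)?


In a complete binary tree, level k holds nodes 2^k .. 2^(k+1)-1 (1-indexed).
Height = floor(log2(n)) = floor(log2(1380155)) = 20
Check: 2^20 = 1048576 <= 1380155 < 2097152 = 2^21


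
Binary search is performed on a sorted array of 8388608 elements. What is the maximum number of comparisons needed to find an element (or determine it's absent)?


Binary search halves the search space each comparison:
  Step 1: search space = 8388608 -> 4194304
  Step 2: search space = 4194304 -> 2097152
  Step 3: search space = 2097152 -> 1048576
  Step 4: search space = 1048576 -> 524288
  Step 5: search space = 524288 -> 262144
  Step 6: search space = 262144 -> 131072
  Step 7: search space = 131072 -> 65536
  Step 8: search space = 65536 -> 32768
  Step 9: search space = 32768 -> 16384
  Step 10: search space = 16384 -> 8192
  Step 11: search space = 8192 -> 4096
  Step 12: search space = 4096 -> 2048
  Step 13: search space = 2048 -> 1024
  Step 14: search space = 1024 -> 512
  Step 15: search space = 512 -> 256
  Step 16: search space = 256 -> 128
  Step 17: search space = 128 -> 64
  Step 18: search space = 64 -> 32
  Step 19: search space = 32 -> 16
  Step 20: search space = 16 -> 8
  Step 21: search space = 8 -> 4
  Step 22: search space = 4 -> 2
  Step 23: search space = 2 -> 1
  Step 24: search space = 1 (final check)
Maximum comparisons = floor(log2(8388608)) + 1 = 23 + 1 = 24


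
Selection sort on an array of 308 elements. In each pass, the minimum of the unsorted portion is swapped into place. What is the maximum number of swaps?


Selection sort performs one swap per pass:
  Pass 1: find min in positions 0 to 307, swap with position 0
  Pass 2: find min in positions 1 to 307, swap with position 1
  Pass 3: find min in positions 2 to 307, swap with position 2
  Pass 4: find min in positions 3 to 307, swap with position 3
  Pass 5: find min in positions 4 to 307, swap with position 4
  ... (302 more passes)
Total passes (and swaps) = n - 1 = 308 - 1 = 307


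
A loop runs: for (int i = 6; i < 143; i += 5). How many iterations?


Loop starts at i = 6, increments by 5, stops when i >= 143.
Number of iterations = ceil((143 - 6) / 5)
= ceil(137 / 5)
= 28


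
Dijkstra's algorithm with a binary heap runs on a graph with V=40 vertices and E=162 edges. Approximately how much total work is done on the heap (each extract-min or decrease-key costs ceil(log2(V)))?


Dijkstra with a binary heap: each vertex is extracted once, each edge may relax once.
Each heap operation costs O(log V).
V + E = 40 + 162 = 202
ceil(log2(40)) = 6 (since 2^5 = 32 < 40 <= 64 = 2^6)
Total heap work = (V+E) * ceil(log2(V)) = 202 * 6 = 1212


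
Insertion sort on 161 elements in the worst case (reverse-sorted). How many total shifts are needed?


In the worst case (reverse-sorted), each element shifts past all previous:
  Element 1: 1 shifts
  Element 2: 2 shifts
  Element 3: 3 shifts
  Element 4: 4 shifts
  Element 5: 5 shifts
  ...
  Element 160: 160 shifts
Total = 1 + 2 + ... + 160
= 161*(161-1)/2 = 12880


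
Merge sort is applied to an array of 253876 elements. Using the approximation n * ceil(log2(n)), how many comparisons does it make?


Merge sort divides the array into halves recursively.
Number of levels = ceil(log2(253876)) = 18
At each level, approximately n = 253876 comparisons are needed for merging.
Total comparisons ~ n * ceil(log2(n)) = 253876 * 18 = 4569768


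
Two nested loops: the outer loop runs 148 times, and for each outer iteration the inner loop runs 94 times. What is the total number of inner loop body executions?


Outer loop: 148 iterations
Inner loop: 94 iterations per outer iteration
Total = 148 * 94 = 13912


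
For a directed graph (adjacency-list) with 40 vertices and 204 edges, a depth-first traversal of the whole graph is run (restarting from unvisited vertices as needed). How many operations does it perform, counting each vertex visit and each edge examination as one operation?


A full DFS traversal visits each vertex once and examines each edge once.
V = 40
E = 204
Sum = 40 + 204 = 244


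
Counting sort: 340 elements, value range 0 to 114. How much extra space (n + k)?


n = 340 (output array)
k = 115 (count array for 115 distinct values)
Extra space = 340 + 115 = 455


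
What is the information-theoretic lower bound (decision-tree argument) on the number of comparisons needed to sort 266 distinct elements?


A binary decision tree of height h has at most 2^h leaves and needs at least n! of them, so h >= ceil(log2(n!)).
266! is far too large to multiply out, so use Stirling's series:
  ln(n!) ~ n ln n - n + (1/2) ln(2 pi n) + 1/(12n)  (error below 1/(360 n^3), negligible here)
  ln(266) = 5.5834963
  n ln n = 266 * 5.5834963 = 1485.2100
  (1/2) ln(2 pi * 266) = (1/2) ln(1671.3273) = 3.7107
  1/(12*266) = 0.0003
  ln(266!) ~ 1485.2100 - 266 + 3.7107 + 0.0003 = 1222.9210
Convert to base 2: log2(266!) = 1222.9210 / ln 2 = 1222.9210 / 0.69314718 = 1764.3021
ceil(1764.3021) = 1765


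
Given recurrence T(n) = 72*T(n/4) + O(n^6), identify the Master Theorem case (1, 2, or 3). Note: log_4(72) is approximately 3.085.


Master Theorem parameters: a=72, b=4, c=6
log_b(a) = 3.085
Compare b^c with a: 4^6 = 4096 > 72, so c > log_b(a).
Comparing c=6 vs log_b(a)=3.085:
6 > 3.085 => Case 3
Result: T(n) = O(n^6)
Master Theorem case = 3


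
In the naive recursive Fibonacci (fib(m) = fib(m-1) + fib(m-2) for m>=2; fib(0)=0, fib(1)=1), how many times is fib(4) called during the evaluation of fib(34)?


Let N(m) = number of times fib(m) is called while evaluating fib(34).
N(34) = 1 (the initial call).
N(33) = 1 (only fib(34) calls it).
For 1 <= m <= 32: fib(m) is called by fib(m+1) and fib(m+2), so
  N(m) = N(m+1) + N(m+2).
fib(0) is called only by fib(2), so N(0) = N(2).
Walk down from m=34:
  N(34)=1, N(33)=1, N(32)=2, N(31)=3, N(30)=5, N(29)=8, N(28)=13, N(27)=21, N(26)=34, N(25)=55, N(24)=89, N(23)=144, N(22)=233, N(21)=377, N(20)=610, N(19)=987, N(18)=1597, N(17)=2584, N(16)=4181, N(15)=6765, N(14)=10946, N(13)=17711, N(12)=28657, N(11)=46368, N(10)=75025, N(9)=121393, N(8)=196418, N(7)=317811, N(6)=514229, N(5)=832040, N(4)=1346269
N(4) = 1346269


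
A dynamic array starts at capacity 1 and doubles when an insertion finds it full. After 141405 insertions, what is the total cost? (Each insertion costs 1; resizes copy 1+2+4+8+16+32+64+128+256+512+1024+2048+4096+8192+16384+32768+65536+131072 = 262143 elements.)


Insertion cost: 141405 (one per element)
Resizes occur just before inserting elements 2, 3, 5, 9, ...
Elements copied at each resize: 1 + 2 + 4 + 8 + 16 + 32 + 64 + 128 + 256 + 512 + 1024 + 2048 + 4096 + 8192 + 16384 + 32768 + 65536 + 131072
Sum of copies = 262143 (geometric series: 2^k - 1)
Total = 141405 + 262143 = 403548


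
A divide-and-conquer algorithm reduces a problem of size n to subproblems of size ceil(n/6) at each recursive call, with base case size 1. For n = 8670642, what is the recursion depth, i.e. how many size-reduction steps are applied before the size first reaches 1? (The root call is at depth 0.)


Each step divides the size by 6 (rounding up); after k steps the size is ceil(n/6^k), which equals 1 exactly when 6^k >= n.
So the depth is the smallest k with 6^k >= 8670642, i.e. ceil(log_6(8670642)).
6^8 = 1679616 < 8670642 <= 10077696 = 6^9
Recursion depth = 9


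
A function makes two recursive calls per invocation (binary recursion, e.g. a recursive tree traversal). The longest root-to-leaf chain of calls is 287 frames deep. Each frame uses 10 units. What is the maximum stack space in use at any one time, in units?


Binary recursion: the two calls run one after the other, so only one root-to-leaf chain of frames is on the stack at a time.
Maximum depth (longest chain) = 287 frames
Each frame = 10 units
Max stack space = 287 * 10 = 2870


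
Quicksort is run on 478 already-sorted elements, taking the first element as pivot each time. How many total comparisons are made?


Sum of comparisons per partition:
477 + 476 + ... + 1 + 0
= 478 * (478 - 1) / 2
= 478 * 477 / 2
= 114003


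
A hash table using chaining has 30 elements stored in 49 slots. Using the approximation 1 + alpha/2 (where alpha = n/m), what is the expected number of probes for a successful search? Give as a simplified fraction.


Load factor alpha = n/m = 30/49
Expected probes = 1 + alpha/2 = 1 + 30/(2*49)
= 1 + 30/98
= 98/98 + 30/98
= 128/98
Simplify: 64/49


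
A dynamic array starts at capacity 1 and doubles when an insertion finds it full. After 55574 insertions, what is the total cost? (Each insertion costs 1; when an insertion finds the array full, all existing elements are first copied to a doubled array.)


Insertion cost: 55574 (one per element)
Resizes occur just before inserting elements 2, 3, 5, 9, ...
Elements copied at each resize: 1 + 2 + 4 + 8 + 16 + 32 + 64 + 128 + 256 + 512 + 1024 + 2048 + 4096 + 8192 + 16384 + 32768
Sum of copies = 65535 (geometric series: 2^k - 1)
Total = 55574 + 65535 = 121109


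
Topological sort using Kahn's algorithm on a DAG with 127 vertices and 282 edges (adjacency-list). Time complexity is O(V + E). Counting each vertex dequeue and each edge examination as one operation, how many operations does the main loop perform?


Kahn's algorithm:
  1. Compute in-degrees: O(V + E)
  2. Process queue: each vertex dequeued once (O(V))
     each edge examined once (O(E))
Total = V + E = 127 + 282 = 409


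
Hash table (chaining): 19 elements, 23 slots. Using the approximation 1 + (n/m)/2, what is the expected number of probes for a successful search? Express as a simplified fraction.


Computing expected probes:
alpha = 19/23
= 1 + alpha/2
= 1 + 19/(2*23)
= (2*23 + 19) / (2*23)
= 65/46


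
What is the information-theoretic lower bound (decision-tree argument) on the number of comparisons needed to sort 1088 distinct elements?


A binary decision tree of height h has at most 2^h leaves and needs at least n! of them, so h >= ceil(log2(n!)).
1088! is far too large to multiply out, so use Stirling's series:
  ln(n!) ~ n ln n - n + (1/2) ln(2 pi n) + 1/(12n)  (error below 1/(360 n^3), negligible here)
  ln(1088) = 6.9920964
  n ln n = 1088 * 6.9920964 = 7607.4009
  (1/2) ln(2 pi * 1088) = (1/2) ln(6836.1056) = 4.4150
  1/(12*1088) = 0.0001
  ln(1088!) ~ 7607.4009 - 1088 + 4.4150 + 0.0001 = 6523.8160
Convert to base 2: log2(1088!) = 6523.8160 / ln 2 = 6523.8160 / 0.69314718 = 9411.8770
ceil(9411.8770) = 9412
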